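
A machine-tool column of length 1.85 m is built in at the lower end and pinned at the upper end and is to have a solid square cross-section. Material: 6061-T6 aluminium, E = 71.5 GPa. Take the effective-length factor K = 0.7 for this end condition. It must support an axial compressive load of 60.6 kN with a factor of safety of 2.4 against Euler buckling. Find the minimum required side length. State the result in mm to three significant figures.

a ≈ 45.1 mm

Required P_cr = n·P = 2.4 × 60.6 = 145.4 kN
L_e = K·L = 0.7 × 1.85 = 1.295 m
Required I = P_cr·L_e²/(π²E) = 1.454×10^5 × 1.295² / (π² × 7.15×10^10) = 3.456×10^-7 m⁴
I_req = 3.456×10^5 mm⁴
Solid square: I = a⁴/12  ⇒  a = (12I)^(1/4) = (12×3.456×10^5)^(1/4) = 45.1 mm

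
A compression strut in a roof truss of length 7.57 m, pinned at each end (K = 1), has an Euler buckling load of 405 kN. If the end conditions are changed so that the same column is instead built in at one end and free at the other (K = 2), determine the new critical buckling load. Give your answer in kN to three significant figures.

P_cr ≈ 101 kN

P_cr ∝ 1/K², so P_cr,new = P_cr,old × (K_old/K_new)² = 405 × (1/2)²
= 405 × 0.2500 = 101 kN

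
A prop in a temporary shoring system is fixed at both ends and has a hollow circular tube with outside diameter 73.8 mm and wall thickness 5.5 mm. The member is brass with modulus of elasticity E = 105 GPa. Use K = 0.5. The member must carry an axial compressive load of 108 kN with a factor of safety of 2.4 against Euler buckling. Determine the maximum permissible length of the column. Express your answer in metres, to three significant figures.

L_max ≈ 3.33 m

Inner diameter d_i = 73.8 − 2×5.5 = 62.80 mm
I = π(d_o⁴ − d_i⁴)/64 = π(73.8⁴ − 62.80⁴)/64 = 6.926×10^5 mm⁴
I = 6.926×10^-7 m⁴
Required critical load P_cr = n·P = 2.4 × 108 = 259.2 kN = 2.592×10^5 N
From P_cr = π²EI/(K·L)²:  L = (1/K)·√(π²EI/P_cr) = (1/0.5)·√(π²×1.05×10^11×6.926×10^-7/2.592×10^5)
L = 3.33 m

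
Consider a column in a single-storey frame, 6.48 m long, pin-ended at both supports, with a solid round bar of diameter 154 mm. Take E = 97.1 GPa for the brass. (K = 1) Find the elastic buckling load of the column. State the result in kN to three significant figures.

P_cr ≈ 630 kN

I = πd⁴/64 = π×154⁴/64 = 2.761×10^7 mm⁴
I = 2.761×10^7 mm⁴ = 2.761×10^-5 m⁴
Effective length L_e = K·L = 1 × 6.48 = 6.480 m
P_cr = π²EI / L_e² = π² × 97.1×10⁹ × 2.761×10^-5 / 6.480² = 6.301×10^5 N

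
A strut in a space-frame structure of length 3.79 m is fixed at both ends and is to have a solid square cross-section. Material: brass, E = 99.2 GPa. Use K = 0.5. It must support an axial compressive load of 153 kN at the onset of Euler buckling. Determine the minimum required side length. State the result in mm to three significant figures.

a ≈ 50.9 mm

L_e = K·L = 0.5 × 3.79 = 1.895 m
Required I = P_cr·L_e²/(π²E) = 1.530×10^5 × 1.895² / (π² × 9.92×10^10) = 5.612×10^-7 m⁴
I_req = 5.612×10^5 mm⁴
Solid square: I = a⁴/12  ⇒  a = (12I)^(1/4) = (12×5.612×10^5)^(1/4) = 50.9 mm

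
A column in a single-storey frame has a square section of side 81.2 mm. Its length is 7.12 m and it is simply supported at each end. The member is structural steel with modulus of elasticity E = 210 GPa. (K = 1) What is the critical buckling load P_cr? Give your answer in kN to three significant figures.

I = a⁴/12 = 81.2⁴/12 = 3.623×10^6 mm⁴
I = 3.623×10^6 mm⁴ = 3.623×10^-6 m⁴
Effective length L_e = K·L = 1 × 7.12 = 7.120 m
P_cr = π²EI / L_e² = π² × 210×10⁹ × 3.623×10^-6 / 7.120² = 1.481×10^5 N

P_cr ≈ 148 kN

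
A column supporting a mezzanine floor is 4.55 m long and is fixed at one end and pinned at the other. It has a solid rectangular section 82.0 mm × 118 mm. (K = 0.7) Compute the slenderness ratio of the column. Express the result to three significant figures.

λ ≈ 135

Buckling occurs about the weak axis: I_min = h·b³/12 with b = 82.0 mm (the shorter side).
I_min = 118×82.0³/12 = 5.422×10^6 mm⁴
A = 9.676×10^3 mm²;  r_min = √(I/A) = √(5.422×10^6/9.676×10^3) = 23.67 mm
L_e = K·L = 0.7 × 4.55 m = 3.185 m = 3185.0 mm
λ = L_e / r_min = 3185.0 / 23.67 = 135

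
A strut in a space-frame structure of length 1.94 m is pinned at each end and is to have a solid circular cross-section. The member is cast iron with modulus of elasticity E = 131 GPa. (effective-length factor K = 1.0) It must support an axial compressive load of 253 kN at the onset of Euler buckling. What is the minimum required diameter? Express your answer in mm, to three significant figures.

d ≈ 62.2 mm

L_e = K·L = 1 × 1.94 = 1.940 m
Required I = P_cr·L_e²/(π²E) = 2.530×10^5 × 1.940² / (π² × 1.31×10^11) = 7.365×10^-7 m⁴
I_req = 7.365×10^5 mm⁴
Solid circle: I = πd⁴/64  ⇒  d = (64I/π)^(1/4) = (64×7.365×10^5/π)^(1/4) = 62.2 mm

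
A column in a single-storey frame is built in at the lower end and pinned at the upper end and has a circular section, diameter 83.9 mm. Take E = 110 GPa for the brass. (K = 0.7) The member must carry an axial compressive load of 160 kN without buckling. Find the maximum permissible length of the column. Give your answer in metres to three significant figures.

I = πd⁴/64 = π×83.9⁴/64 = 2.432×10^6 mm⁴
I = 2.432×10^-6 m⁴
At the buckling limit P_cr = P = 1.600×10^5 N
From P_cr = π²EI/(K·L)²:  L = (1/K)·√(π²EI/P_cr) = (1/0.7)·√(π²×1.10×10^11×2.432×10^-6/1.600×10^5)
L = 5.80 m

L_max ≈ 5.80 m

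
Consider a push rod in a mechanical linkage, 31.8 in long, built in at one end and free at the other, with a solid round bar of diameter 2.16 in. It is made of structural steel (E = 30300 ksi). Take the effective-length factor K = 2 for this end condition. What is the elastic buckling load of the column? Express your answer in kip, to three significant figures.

I = πd⁴/64 = π×2.16⁴/64 = 1.069 in⁴
Effective length L_e = K·L = 2 × 31.8 = 63.60 in
P_cr = π²EI / L_e² = π² × 30300×10³ × 1.069 / 63.60² = 7.900×10^4 lb

P_cr ≈ 79.0 kip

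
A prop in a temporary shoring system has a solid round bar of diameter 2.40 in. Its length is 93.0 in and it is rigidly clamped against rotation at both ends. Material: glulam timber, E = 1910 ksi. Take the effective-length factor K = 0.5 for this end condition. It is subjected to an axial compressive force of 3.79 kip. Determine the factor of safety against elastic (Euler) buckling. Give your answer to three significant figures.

n ≈ 3.75

I = πd⁴/64 = π×2.40⁴/64 = 1.629 in⁴
Effective length L_e = K·L = 0.5 × 93.0 = 46.50 in
P_cr = π²EI / L_e² = π² × 1910×10³ × 1.629 / 46.50² = 1.420×10^4 lb
Factor of safety n = P_cr / P = 14.198 / 3.79 = 3.75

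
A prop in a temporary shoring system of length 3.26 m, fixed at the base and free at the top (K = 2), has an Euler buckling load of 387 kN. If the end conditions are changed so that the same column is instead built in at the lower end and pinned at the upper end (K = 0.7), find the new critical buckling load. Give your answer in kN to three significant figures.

P_cr ∝ 1/K², so P_cr,new = P_cr,old × (K_old/K_new)² = 387 × (2/0.7)²
= 387 × 8.163 = 3160 kN

P_cr ≈ 3160 kN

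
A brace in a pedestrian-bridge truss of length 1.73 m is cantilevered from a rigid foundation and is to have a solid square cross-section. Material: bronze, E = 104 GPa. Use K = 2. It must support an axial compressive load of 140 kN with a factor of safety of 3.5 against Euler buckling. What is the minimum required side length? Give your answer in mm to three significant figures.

a ≈ 91.0 mm

Required P_cr = n·P = 3.5 × 140 = 490.0 kN
L_e = K·L = 2 × 1.73 = 3.460 m
Required I = P_cr·L_e²/(π²E) = 4.900×10^5 × 3.460² / (π² × 1.04×10^11) = 5.715×10^-6 m⁴
I_req = 5.715×10^6 mm⁴
Solid square: I = a⁴/12  ⇒  a = (12I)^(1/4) = (12×5.715×10^6)^(1/4) = 91.0 mm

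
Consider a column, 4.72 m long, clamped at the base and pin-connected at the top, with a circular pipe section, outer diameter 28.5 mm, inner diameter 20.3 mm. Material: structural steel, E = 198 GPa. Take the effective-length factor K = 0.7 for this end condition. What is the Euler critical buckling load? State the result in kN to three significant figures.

d_o = 28.5 mm, d_i = 20.3 mm
I = π(d_o⁴ − d_i⁴)/64 = π(28.5⁴ − 20.30⁴)/64 = 2.405×10^4 mm⁴
I = 2.405×10^4 mm⁴ = 2.405×10^-8 m⁴
Effective length L_e = K·L = 0.7 × 4.72 = 3.304 m
P_cr = π²EI / L_e² = π² × 198×10⁹ × 2.405×10^-8 / 3.304² = 4.305×10^3 N

P_cr ≈ 4.31 kN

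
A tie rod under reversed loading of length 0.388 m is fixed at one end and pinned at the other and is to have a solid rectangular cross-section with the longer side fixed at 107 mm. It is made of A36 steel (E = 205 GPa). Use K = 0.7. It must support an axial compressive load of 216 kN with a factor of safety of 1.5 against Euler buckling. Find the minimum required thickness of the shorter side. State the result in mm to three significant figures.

Required P_cr = n·P = 1.5 × 216 = 324.0 kN
L_e = K·L = 0.7 × 0.388 = 0.2716 m
Required I = P_cr·L_e²/(π²E) = 3.240×10^5 × 0.2716² / (π² × 2.05×10^11) = 1.181×10^-8 m⁴
I_req = 1.181×10^4 mm⁴
Rectangle, weak axis: I_min = h·b³/12 with h = 107 mm fixed  ⇒  b = (12I/h)^(1/3) = 11.0 mm

b ≈ 11.0 mm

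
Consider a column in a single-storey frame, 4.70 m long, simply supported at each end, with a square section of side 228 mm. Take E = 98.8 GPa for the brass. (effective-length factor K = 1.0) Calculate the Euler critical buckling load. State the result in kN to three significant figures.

P_cr ≈ 9940 kN

I = a⁴/12 = 228⁴/12 = 2.252×10^8 mm⁴
I = 2.252×10^8 mm⁴ = 2.252×10^-4 m⁴
Effective length L_e = K·L = 1 × 4.70 = 4.700 m
P_cr = π²EI / L_e² = π² × 98.8×10⁹ × 2.252×10^-4 / 4.700² = 9.941×10^6 N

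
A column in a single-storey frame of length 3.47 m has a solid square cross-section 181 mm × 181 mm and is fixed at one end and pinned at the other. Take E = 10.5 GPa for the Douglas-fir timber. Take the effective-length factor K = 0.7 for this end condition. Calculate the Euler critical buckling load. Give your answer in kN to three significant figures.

P_cr ≈ 1570 kN

I = a⁴/12 = 181⁴/12 = 8.944×10^7 mm⁴
I = 8.944×10^7 mm⁴ = 8.944×10^-5 m⁴
Effective length L_e = K·L = 0.7 × 3.47 = 2.429 m
P_cr = π²EI / L_e² = π² × 10.5×10⁹ × 8.944×10^-5 / 2.429² = 1.571×10^6 N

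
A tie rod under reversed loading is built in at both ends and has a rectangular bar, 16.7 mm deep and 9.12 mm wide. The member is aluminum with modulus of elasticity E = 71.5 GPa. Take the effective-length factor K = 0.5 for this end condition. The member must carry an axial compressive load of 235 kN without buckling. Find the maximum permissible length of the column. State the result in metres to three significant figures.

L_max ≈ 0.113 m

Buckling occurs about the weak axis: I_min = h·b³/12 with b = 9.12 mm (the shorter side).
I_min = 16.7×9.12³/12 = 1.056×10^3 mm⁴
I = 1.056×10^-9 m⁴
At the buckling limit P_cr = P = 2.350×10^5 N
From P_cr = π²EI/(K·L)²:  L = (1/K)·√(π²EI/P_cr) = (1/0.5)·√(π²×7.15×10^10×1.056×10^-9/2.350×10^5)
L = 0.113 m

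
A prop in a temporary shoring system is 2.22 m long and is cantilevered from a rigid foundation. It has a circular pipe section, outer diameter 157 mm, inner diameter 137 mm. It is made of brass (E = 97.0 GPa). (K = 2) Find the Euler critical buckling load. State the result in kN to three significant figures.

P_cr ≈ 609 kN

d_o = 157 mm, d_i = 137 mm
I = π(d_o⁴ − d_i⁴)/64 = π(157⁴ − 137.0⁴)/64 = 1.253×10^7 mm⁴
I = 1.253×10^7 mm⁴ = 1.253×10^-5 m⁴
Effective length L_e = K·L = 2 × 2.22 = 4.440 m
P_cr = π²EI / L_e² = π² × 97.0×10⁹ × 1.253×10^-5 / 4.440² = 6.086×10^5 N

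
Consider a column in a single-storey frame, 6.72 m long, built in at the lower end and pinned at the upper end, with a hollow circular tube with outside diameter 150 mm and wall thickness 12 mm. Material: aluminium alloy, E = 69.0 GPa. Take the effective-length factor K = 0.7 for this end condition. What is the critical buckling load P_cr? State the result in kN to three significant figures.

P_cr ≈ 384 kN

Inner diameter d_i = 150 − 2×12 = 126.0 mm
I = π(d_o⁴ − d_i⁴)/64 = π(150⁴ − 126.0⁴)/64 = 1.248×10^7 mm⁴
I = 1.248×10^7 mm⁴ = 1.248×10^-5 m⁴
Effective length L_e = K·L = 0.7 × 6.72 = 4.704 m
P_cr = π²EI / L_e² = π² × 69.0×10⁹ × 1.248×10^-5 / 4.704² = 3.840×10^5 N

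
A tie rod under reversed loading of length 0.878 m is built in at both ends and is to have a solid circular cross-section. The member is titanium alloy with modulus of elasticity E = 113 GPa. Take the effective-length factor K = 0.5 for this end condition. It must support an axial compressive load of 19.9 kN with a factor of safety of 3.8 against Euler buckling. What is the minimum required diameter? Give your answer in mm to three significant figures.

d ≈ 22.7 mm

Required P_cr = n·P = 3.8 × 19.9 = 75.62 kN
L_e = K·L = 0.5 × 0.878 = 0.4390 m
Required I = P_cr·L_e²/(π²E) = 7.562×10^4 × 0.4390² / (π² × 1.13×10^11) = 1.307×10^-8 m⁴
I_req = 1.307×10^4 mm⁴
Solid circle: I = πd⁴/64  ⇒  d = (64I/π)^(1/4) = (64×1.307×10^4/π)^(1/4) = 22.7 mm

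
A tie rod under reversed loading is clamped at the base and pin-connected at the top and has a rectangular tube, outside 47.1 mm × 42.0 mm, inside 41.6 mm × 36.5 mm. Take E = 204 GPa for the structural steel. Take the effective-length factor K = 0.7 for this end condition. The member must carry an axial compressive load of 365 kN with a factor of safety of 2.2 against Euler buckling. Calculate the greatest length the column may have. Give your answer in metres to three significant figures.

L_max ≈ 0.791 m

Weak-axis I_min = (h_o·b_o³ − h_i·b_i³)/12 with b_o = 42.0, b_i = 36.50 mm (shorter outer/inner sides).
I_min = (47.1×42.0³ − 41.60×36.50³)/12 = 1.222×10^5 mm⁴
I = 1.222×10^-7 m⁴
Required critical load P_cr = n·P = 2.2 × 365 = 803.0 kN = 8.030×10^5 N
From P_cr = π²EI/(K·L)²:  L = (1/K)·√(π²EI/P_cr) = (1/0.7)·√(π²×2.04×10^11×1.222×10^-7/8.030×10^5)
L = 0.791 m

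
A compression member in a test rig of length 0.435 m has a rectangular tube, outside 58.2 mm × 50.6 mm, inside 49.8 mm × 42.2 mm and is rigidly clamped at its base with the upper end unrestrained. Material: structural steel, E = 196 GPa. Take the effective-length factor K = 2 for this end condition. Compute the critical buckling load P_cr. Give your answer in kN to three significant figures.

Weak-axis I_min = (h_o·b_o³ − h_i·b_i³)/12 with b_o = 50.6, b_i = 42.20 mm (shorter outer/inner sides).
I_min = (58.2×50.6³ − 49.80×42.20³)/12 = 3.165×10^5 mm⁴
I = 3.165×10^5 mm⁴ = 3.165×10^-7 m⁴
Effective length L_e = K·L = 2 × 0.435 = 0.8700 m
P_cr = π²EI / L_e² = π² × 196×10⁹ × 3.165×10^-7 / 0.8700² = 8.088×10^5 N

P_cr ≈ 809 kN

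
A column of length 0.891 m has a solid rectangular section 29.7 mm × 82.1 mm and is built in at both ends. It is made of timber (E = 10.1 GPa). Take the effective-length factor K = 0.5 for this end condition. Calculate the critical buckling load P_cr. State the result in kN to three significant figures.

Buckling occurs about the weak axis: I_min = h·b³/12 with b = 29.7 mm (the shorter side).
I_min = 82.1×29.7³/12 = 1.792×10^5 mm⁴
I = 1.792×10^5 mm⁴ = 1.792×10^-7 m⁴
Effective length L_e = K·L = 0.5 × 0.891 = 0.4455 m
P_cr = π²EI / L_e² = π² × 10.1×10⁹ × 1.792×10^-7 / 0.4455² = 9.002×10^4 N

P_cr ≈ 90.0 kN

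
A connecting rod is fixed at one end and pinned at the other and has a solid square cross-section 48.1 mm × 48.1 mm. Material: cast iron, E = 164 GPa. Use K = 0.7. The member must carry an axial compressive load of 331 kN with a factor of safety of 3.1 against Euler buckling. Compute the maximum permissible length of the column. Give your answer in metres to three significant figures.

L_max ≈ 1.20 m

I = a⁴/12 = 48.1⁴/12 = 4.461×10^5 mm⁴
I = 4.461×10^-7 m⁴
Required critical load P_cr = n·P = 3.1 × 331 = 1026 kN = 1.026×10^6 N
From P_cr = π²EI/(K·L)²:  L = (1/K)·√(π²EI/P_cr) = (1/0.7)·√(π²×1.64×10^11×4.461×10^-7/1.026×10^6)
L = 1.20 m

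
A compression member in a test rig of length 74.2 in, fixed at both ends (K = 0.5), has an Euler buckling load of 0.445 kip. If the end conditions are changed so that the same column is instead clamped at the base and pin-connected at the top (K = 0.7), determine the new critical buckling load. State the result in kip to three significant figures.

P_cr ∝ 1/K², so P_cr,new = P_cr,old × (K_old/K_new)² = 0.445 × (0.5/0.7)²
= 0.445 × 0.5102 = 0.227 kip

P_cr ≈ 0.227 kip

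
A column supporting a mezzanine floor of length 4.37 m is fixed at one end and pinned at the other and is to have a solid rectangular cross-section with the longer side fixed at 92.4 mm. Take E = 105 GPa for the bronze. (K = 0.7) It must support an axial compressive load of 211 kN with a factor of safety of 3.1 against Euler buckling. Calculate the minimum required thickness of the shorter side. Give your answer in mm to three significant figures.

Required P_cr = n·P = 3.1 × 211 = 654.1 kN
L_e = K·L = 0.7 × 4.37 = 3.059 m
Required I = P_cr·L_e²/(π²E) = 6.541×10^5 × 3.059² / (π² × 1.05×10^11) = 5.906×10^-6 m⁴
I_req = 5.906×10^6 mm⁴
Rectangle, weak axis: I_min = h·b³/12 with h = 92.4 mm fixed  ⇒  b = (12I/h)^(1/3) = 91.5 mm

b ≈ 91.5 mm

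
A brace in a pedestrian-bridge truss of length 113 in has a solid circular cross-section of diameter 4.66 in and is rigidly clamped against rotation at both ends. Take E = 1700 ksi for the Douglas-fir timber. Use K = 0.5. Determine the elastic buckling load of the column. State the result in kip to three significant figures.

I = πd⁴/64 = π×4.66⁴/64 = 23.15 in⁴
Effective length L_e = K·L = 0.5 × 113 = 56.50 in
P_cr = π²EI / L_e² = π² × 1700×10³ × 23.15 / 56.50² = 1.217×10^5 lb

P_cr ≈ 122 kip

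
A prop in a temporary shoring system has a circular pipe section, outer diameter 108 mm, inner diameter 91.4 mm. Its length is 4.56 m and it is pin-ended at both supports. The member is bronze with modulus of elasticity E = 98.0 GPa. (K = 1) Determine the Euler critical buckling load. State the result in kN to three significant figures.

P_cr ≈ 151 kN

d_o = 108 mm, d_i = 91.4 mm
I = π(d_o⁴ − d_i⁴)/64 = π(108⁴ − 91.40⁴)/64 = 3.253×10^6 mm⁴
I = 3.253×10^6 mm⁴ = 3.253×10^-6 m⁴
Effective length L_e = K·L = 1 × 4.56 = 4.560 m
P_cr = π²EI / L_e² = π² × 98.0×10⁹ × 3.253×10^-6 / 4.560² = 1.513×10^5 N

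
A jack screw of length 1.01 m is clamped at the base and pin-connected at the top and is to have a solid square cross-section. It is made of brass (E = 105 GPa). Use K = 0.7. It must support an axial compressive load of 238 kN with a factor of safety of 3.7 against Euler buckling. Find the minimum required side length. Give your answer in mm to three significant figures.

a ≈ 47.5 mm

Required P_cr = n·P = 3.7 × 238 = 880.6 kN
L_e = K·L = 0.7 × 1.01 = 0.7070 m
Required I = P_cr·L_e²/(π²E) = 8.806×10^5 × 0.7070² / (π² × 1.05×10^11) = 4.247×10^-7 m⁴
I_req = 4.247×10^5 mm⁴
Solid square: I = a⁴/12  ⇒  a = (12I)^(1/4) = (12×4.247×10^5)^(1/4) = 47.5 mm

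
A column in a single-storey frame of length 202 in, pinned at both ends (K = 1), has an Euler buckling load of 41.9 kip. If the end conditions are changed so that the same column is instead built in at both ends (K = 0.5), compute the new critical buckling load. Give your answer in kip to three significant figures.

P_cr ≈ 168 kip

P_cr ∝ 1/K², so P_cr,new = P_cr,old × (K_old/K_new)² = 41.9 × (1/0.5)²
= 41.9 × 4.000 = 168 kip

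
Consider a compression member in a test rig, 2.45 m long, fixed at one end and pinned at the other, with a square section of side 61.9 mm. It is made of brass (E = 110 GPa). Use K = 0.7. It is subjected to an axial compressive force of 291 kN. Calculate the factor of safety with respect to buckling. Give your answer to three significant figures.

n ≈ 1.55

I = a⁴/12 = 61.9⁴/12 = 1.223×10^6 mm⁴
I = 1.223×10^6 mm⁴ = 1.223×10^-6 m⁴
Effective length L_e = K·L = 0.7 × 2.45 = 1.715 m
P_cr = π²EI / L_e² = π² × 110×10⁹ × 1.223×10^-6 / 1.715² = 4.516×10^5 N
Factor of safety n = P_cr / P = 451.59 / 291 = 1.55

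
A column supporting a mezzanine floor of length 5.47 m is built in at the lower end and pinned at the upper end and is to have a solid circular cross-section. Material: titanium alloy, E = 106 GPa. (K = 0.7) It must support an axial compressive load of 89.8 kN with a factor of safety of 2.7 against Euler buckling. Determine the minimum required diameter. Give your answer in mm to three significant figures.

d ≈ 91.2 mm

Required P_cr = n·P = 2.7 × 89.8 = 242.5 kN
L_e = K·L = 0.7 × 5.47 = 3.829 m
Required I = P_cr·L_e²/(π²E) = 2.425×10^5 × 3.829² / (π² × 1.06×10^11) = 3.398×10^-6 m⁴
I_req = 3.398×10^6 mm⁴
Solid circle: I = πd⁴/64  ⇒  d = (64I/π)^(1/4) = (64×3.398×10^6/π)^(1/4) = 91.2 mm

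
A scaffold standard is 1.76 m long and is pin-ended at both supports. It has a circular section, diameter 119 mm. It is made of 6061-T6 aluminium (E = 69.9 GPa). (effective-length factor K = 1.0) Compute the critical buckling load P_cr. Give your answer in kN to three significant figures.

P_cr ≈ 2190 kN

I = πd⁴/64 = π×119⁴/64 = 9.844×10^6 mm⁴
I = 9.844×10^6 mm⁴ = 9.844×10^-6 m⁴
Effective length L_e = K·L = 1 × 1.76 = 1.760 m
P_cr = π²EI / L_e² = π² × 69.9×10⁹ × 9.844×10^-6 / 1.760² = 2.192×10^6 N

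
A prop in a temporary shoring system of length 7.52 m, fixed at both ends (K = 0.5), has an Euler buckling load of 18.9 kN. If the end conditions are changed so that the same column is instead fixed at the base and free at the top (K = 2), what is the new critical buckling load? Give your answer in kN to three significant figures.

P_cr ≈ 1.18 kN

P_cr ∝ 1/K², so P_cr,new = P_cr,old × (K_old/K_new)² = 18.9 × (0.5/2)²
= 18.9 × 0.06250 = 1.18 kN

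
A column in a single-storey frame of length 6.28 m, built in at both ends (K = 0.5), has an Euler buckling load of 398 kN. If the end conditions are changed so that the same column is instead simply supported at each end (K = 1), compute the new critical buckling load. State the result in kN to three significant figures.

P_cr ≈ 99.5 kN

P_cr ∝ 1/K², so P_cr,new = P_cr,old × (K_old/K_new)² = 398 × (0.5/1)²
= 398 × 0.2500 = 99.5 kN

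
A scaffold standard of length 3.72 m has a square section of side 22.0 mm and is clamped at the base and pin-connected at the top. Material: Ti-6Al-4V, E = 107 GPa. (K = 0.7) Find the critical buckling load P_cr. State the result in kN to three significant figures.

I = a⁴/12 = 22.0⁴/12 = 1.952×10^4 mm⁴
I = 1.952×10^4 mm⁴ = 1.952×10^-8 m⁴
Effective length L_e = K·L = 0.7 × 3.72 = 2.604 m
P_cr = π²EI / L_e² = π² × 107×10⁹ × 1.952×10^-8 / 2.604² = 3.040×10^3 N

P_cr ≈ 3.04 kN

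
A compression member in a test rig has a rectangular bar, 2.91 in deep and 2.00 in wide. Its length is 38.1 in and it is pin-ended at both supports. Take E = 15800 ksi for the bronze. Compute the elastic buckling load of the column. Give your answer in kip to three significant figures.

Buckling occurs about the weak axis: I_min = h·b³/12 with b = 2.00 in (the shorter side).
I_min = 2.91×2.00³/12 = 1.940 in⁴
Effective length L_e = K·L = 1 × 38.1 = 38.10 in
P_cr = π²EI / L_e² = π² × 15800×10³ × 1.940 / 38.10² = 2.084×10^5 lb

P_cr ≈ 208 kip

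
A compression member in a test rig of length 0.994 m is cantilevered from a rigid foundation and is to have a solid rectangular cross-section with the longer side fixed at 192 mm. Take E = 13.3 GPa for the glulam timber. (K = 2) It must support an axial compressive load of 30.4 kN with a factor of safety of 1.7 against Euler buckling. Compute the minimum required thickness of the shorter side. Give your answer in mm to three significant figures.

Required P_cr = n·P = 1.7 × 30.4 = 51.68 kN
L_e = K·L = 2 × 0.994 = 1.988 m
Required I = P_cr·L_e²/(π²E) = 5.168×10^4 × 1.988² / (π² × 1.33×10^10) = 1.556×10^-6 m⁴
I_req = 1.556×10^6 mm⁴
Rectangle, weak axis: I_min = h·b³/12 with h = 192 mm fixed  ⇒  b = (12I/h)^(1/3) = 46.0 mm

b ≈ 46.0 mm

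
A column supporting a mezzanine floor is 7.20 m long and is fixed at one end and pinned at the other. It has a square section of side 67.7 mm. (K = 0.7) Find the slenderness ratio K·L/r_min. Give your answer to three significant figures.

For a square r = a/√12 = 67.7/√12 = 19.54 mm
L_e = K·L = 0.7 × 7.20 m = 5.040 m = 5040.0 mm
λ = L_e / r_min = 5040.0 / 19.54 = 258

λ ≈ 258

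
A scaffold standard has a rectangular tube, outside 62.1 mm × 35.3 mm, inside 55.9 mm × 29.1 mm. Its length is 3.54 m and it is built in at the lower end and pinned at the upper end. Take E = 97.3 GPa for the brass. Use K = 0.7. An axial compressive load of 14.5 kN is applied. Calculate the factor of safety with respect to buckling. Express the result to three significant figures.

Weak-axis I_min = (h_o·b_o³ − h_i·b_i³)/12 with b_o = 35.3, b_i = 29.10 mm (shorter outer/inner sides).
I_min = (62.1×35.3³ − 55.90×29.10³)/12 = 1.128×10^5 mm⁴
I = 1.128×10^5 mm⁴ = 1.128×10^-7 m⁴
Effective length L_e = K·L = 0.7 × 3.54 = 2.478 m
P_cr = π²EI / L_e² = π² × 97.3×10⁹ × 1.128×10^-7 / 2.478² = 1.765×10^4 N
Factor of safety n = P_cr / P = 17.647 / 14.5 = 1.22

n ≈ 1.22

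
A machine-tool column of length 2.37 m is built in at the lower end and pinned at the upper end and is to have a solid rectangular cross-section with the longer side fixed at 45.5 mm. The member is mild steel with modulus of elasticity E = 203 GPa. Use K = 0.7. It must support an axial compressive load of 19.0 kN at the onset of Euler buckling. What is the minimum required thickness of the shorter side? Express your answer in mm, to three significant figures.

L_e = K·L = 0.7 × 2.37 = 1.659 m
Required I = P_cr·L_e²/(π²E) = 1.900×10^4 × 1.659² / (π² × 2.03×10^11) = 2.610×10^-8 m⁴
I_req = 2.610×10^4 mm⁴
Rectangle, weak axis: I_min = h·b³/12 with h = 45.5 mm fixed  ⇒  b = (12I/h)^(1/3) = 19.0 mm

b ≈ 19.0 mm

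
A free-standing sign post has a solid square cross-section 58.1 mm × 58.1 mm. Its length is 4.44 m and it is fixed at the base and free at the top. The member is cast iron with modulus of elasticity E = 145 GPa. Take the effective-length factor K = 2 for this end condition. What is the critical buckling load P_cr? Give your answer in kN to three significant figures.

I = a⁴/12 = 58.1⁴/12 = 9.496×10^5 mm⁴
I = 9.496×10^5 mm⁴ = 9.496×10^-7 m⁴
Effective length L_e = K·L = 2 × 4.44 = 8.880 m
P_cr = π²EI / L_e² = π² × 145×10⁹ × 9.496×10^-7 / 8.880² = 1.723×10^4 N

P_cr ≈ 17.2 kN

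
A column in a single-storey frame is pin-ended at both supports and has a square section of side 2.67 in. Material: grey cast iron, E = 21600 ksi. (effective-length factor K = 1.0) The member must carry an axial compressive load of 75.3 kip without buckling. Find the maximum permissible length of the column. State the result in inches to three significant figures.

I = a⁴/12 = 2.67⁴/12 = 4.235 in⁴
At the buckling limit P_cr = P = 7.530×10^4 lb
From P_cr = π²EI/(K·L)²:  L = (1/K)·√(π²EI/P_cr) = (1/1)·√(π²×2.16×10^7×4.235/7.530×10^4)
L = 109 in

L_max ≈ 109 in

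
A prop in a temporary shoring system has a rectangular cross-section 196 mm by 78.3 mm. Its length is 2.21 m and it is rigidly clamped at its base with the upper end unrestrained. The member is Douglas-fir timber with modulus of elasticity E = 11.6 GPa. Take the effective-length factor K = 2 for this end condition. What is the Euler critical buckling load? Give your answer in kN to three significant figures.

Buckling occurs about the weak axis: I_min = h·b³/12 with b = 78.3 mm (the shorter side).
I_min = 196×78.3³/12 = 7.841×10^6 mm⁴
I = 7.841×10^6 mm⁴ = 7.841×10^-6 m⁴
Effective length L_e = K·L = 2 × 2.21 = 4.420 m
P_cr = π²EI / L_e² = π² × 11.6×10⁹ × 7.841×10^-6 / 4.420² = 4.595×10^4 N

P_cr ≈ 45.9 kN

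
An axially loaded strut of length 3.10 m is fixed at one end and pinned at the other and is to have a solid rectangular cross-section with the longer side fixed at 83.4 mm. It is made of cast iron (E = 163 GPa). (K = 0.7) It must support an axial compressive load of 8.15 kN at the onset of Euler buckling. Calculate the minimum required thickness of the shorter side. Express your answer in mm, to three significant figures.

b ≈ 15.1 mm

L_e = K·L = 0.7 × 3.10 = 2.170 m
Required I = P_cr·L_e²/(π²E) = 8.150×10^3 × 2.170² / (π² × 1.63×10^11) = 2.386×10^-8 m⁴
I_req = 2.386×10^4 mm⁴
Rectangle, weak axis: I_min = h·b³/12 with h = 83.4 mm fixed  ⇒  b = (12I/h)^(1/3) = 15.1 mm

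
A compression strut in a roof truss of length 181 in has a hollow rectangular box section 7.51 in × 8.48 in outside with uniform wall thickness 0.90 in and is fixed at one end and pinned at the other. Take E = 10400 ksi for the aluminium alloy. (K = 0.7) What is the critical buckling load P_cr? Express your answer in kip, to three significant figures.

P_cr ≈ 1250 kip

Inner dimensions: h_i = 8.48 − 2×0.90 = 6.680 in, b_i = 7.51 − 2×0.90 = 5.710 in
Weak-axis I_min = (h_o·b_o³ − h_i·b_i³)/12 with b_o = 7.51, b_i = 5.710 in (shorter outer/inner sides).
I_min = (8.48×7.51³ − 6.680×5.710³)/12 = 195.7 in⁴
Effective length L_e = K·L = 0.7 × 181 = 126.7 in
P_cr = π²EI / L_e² = π² × 10400×10³ × 195.7 / 126.7² = 1.251×10^6 lb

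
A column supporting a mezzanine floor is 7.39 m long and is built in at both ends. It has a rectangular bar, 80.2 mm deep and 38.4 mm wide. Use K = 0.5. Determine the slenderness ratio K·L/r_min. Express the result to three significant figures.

Buckling occurs about the weak axis: I_min = h·b³/12 with b = 38.4 mm (the shorter side).
I_min = 80.2×38.4³/12 = 3.784×10^5 mm⁴
A = 3.080×10^3 mm²;  r_min = √(I/A) = √(3.784×10^5/3.080×10^3) = 11.09 mm
L_e = K·L = 0.5 × 7.39 m = 3.695 m = 3695.0 mm
λ = L_e / r_min = 3695.0 / 11.09 = 333

λ ≈ 333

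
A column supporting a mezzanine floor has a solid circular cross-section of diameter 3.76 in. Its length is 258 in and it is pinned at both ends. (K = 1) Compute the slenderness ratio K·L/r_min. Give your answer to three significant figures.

λ ≈ 274

For a solid circle r = d/4 = 3.76/4 = 0.9400 in
L_e = K·L = 1 × 258 = 258.0 in
λ = L_e / r_min = 258.00 / 0.9400 = 274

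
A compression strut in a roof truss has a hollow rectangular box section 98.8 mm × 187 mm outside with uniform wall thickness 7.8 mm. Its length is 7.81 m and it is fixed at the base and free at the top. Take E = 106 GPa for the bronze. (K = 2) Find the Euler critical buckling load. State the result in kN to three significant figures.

P_cr ≈ 29.2 kN

Inner dimensions: h_i = 187 − 2×7.8 = 171.4 mm, b_i = 98.8 − 2×7.8 = 83.20 mm
Weak-axis I_min = (h_o·b_o³ − h_i·b_i³)/12 with b_o = 98.8, b_i = 83.20 mm (shorter outer/inner sides).
I_min = (187×98.8³ − 171.4×83.20³)/12 = 6.803×10^6 mm⁴
I = 6.803×10^6 mm⁴ = 6.803×10^-6 m⁴
Effective length L_e = K·L = 2 × 7.81 = 15.62 m
P_cr = π²EI / L_e² = π² × 106×10⁹ × 6.803×10^-6 / 15.62² = 2.917×10^4 N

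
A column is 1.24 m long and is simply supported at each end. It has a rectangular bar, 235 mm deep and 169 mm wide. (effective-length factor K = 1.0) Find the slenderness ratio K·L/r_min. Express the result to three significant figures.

For a rectangle r_min = b/√12 = 169/√12 = 48.79 mm
L_e = K·L = 1 × 1.24 m = 1.240 m = 1240.0 mm
λ = L_e / r_min = 1240.0 / 48.79 = 25.4

λ ≈ 25.4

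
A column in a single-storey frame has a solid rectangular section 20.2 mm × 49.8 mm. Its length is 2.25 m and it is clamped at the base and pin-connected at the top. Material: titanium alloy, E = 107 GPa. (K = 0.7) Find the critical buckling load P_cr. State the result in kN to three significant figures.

Buckling occurs about the weak axis: I_min = h·b³/12 with b = 20.2 mm (the shorter side).
I_min = 49.8×20.2³/12 = 3.421×10^4 mm⁴
I = 3.421×10^4 mm⁴ = 3.421×10^-8 m⁴
Effective length L_e = K·L = 0.7 × 2.25 = 1.575 m
P_cr = π²EI / L_e² = π² × 107×10⁹ × 3.421×10^-8 / 1.575² = 1.456×10^4 N

P_cr ≈ 14.6 kN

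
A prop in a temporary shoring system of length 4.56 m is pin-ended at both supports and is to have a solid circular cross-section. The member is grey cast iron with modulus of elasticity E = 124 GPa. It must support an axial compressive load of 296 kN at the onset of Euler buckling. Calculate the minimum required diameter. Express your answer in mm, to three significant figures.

L_e = K·L = 1 × 4.56 = 4.560 m
Required I = P_cr·L_e²/(π²E) = 2.960×10^5 × 4.560² / (π² × 1.24×10^11) = 5.029×10^-6 m⁴
I_req = 5.029×10^6 mm⁴
Solid circle: I = πd⁴/64  ⇒  d = (64I/π)^(1/4) = (64×5.029×10^6/π)^(1/4) = 101 mm

d ≈ 101 mm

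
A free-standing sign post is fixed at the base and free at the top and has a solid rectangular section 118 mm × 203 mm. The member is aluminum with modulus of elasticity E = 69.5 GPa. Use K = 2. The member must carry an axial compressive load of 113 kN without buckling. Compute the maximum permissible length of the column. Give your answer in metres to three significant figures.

L_max ≈ 6.49 m

Buckling occurs about the weak axis: I_min = h·b³/12 with b = 118 mm (the shorter side).
I_min = 203×118³/12 = 2.779×10^7 mm⁴
I = 2.779×10^-5 m⁴
At the buckling limit P_cr = P = 1.130×10^5 N
From P_cr = π²EI/(K·L)²:  L = (1/K)·√(π²EI/P_cr) = (1/2)·√(π²×6.95×10^10×2.779×10^-5/1.130×10^5)
L = 6.49 m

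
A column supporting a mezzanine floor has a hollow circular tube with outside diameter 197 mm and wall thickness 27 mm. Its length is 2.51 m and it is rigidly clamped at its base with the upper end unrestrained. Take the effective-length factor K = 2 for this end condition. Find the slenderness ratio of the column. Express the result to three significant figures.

λ ≈ 82.5

Inner diameter d_i = 197 − 2×27 = 143.0 mm
I = π(d_o⁴ − d_i⁴)/64 = π(197⁴ − 143.0⁴)/64 = 5.341×10^7 mm⁴
A = 1.442×10^4 mm²;  r_min = √(I/A) = √(5.341×10^7/1.442×10^4) = 60.86 mm
L_e = K·L = 2 × 2.51 m = 5.020 m = 5020.0 mm
λ = L_e / r_min = 5020.0 / 60.86 = 82.5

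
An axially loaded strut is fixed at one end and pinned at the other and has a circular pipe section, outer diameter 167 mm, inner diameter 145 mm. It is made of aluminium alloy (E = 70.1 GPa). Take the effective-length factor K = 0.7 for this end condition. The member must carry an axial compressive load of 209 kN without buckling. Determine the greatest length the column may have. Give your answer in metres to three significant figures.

d_o = 167 mm, d_i = 145 mm
I = π(d_o⁴ − d_i⁴)/64 = π(167⁴ − 145.0⁴)/64 = 1.648×10^7 mm⁴
I = 1.648×10^-5 m⁴
At the buckling limit P_cr = P = 2.090×10^5 N
From P_cr = π²EI/(K·L)²:  L = (1/K)·√(π²EI/P_cr) = (1/0.7)·√(π²×7.01×10^10×1.648×10^-5/2.090×10^5)
L = 10.6 m

L_max ≈ 10.6 m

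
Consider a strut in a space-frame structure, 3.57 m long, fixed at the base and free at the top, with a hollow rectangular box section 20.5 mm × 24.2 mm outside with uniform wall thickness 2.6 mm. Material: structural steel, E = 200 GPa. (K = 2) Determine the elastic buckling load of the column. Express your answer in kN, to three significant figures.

P_cr ≈ 0.453 kN

Inner dimensions: h_i = 24.2 − 2×2.6 = 19.00 mm, b_i = 20.5 − 2×2.6 = 15.30 mm
Weak-axis I_min = (h_o·b_o³ − h_i·b_i³)/12 with b_o = 20.5, b_i = 15.30 mm (shorter outer/inner sides).
I_min = (24.2×20.5³ − 19.00×15.30³)/12 = 1.170×10^4 mm⁴
I = 1.170×10^4 mm⁴ = 1.170×10^-8 m⁴
Effective length L_e = K·L = 2 × 3.57 = 7.140 m
P_cr = π²EI / L_e² = π² × 200×10⁹ × 1.170×10^-8 / 7.140² = 453.1 N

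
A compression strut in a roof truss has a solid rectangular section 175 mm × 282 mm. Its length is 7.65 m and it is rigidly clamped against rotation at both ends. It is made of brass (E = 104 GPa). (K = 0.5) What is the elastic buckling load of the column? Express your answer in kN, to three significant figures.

P_cr ≈ 8840 kN

Buckling occurs about the weak axis: I_min = h·b³/12 with b = 175 mm (the shorter side).
I_min = 282×175³/12 = 1.259×10^8 mm⁴
I = 1.259×10^8 mm⁴ = 1.259×10^-4 m⁴
Effective length L_e = K·L = 0.5 × 7.65 = 3.825 m
P_cr = π²EI / L_e² = π² × 104×10⁹ × 1.259×10^-4 / 3.825² = 8.836×10^6 N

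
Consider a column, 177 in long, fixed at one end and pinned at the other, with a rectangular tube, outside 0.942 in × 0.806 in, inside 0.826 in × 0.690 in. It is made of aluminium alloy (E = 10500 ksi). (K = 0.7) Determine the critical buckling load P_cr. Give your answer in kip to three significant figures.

Weak-axis I_min = (h_o·b_o³ − h_i·b_i³)/12 with b_o = 0.806, b_i = 0.6900 in (shorter outer/inner sides).
I_min = (0.942×0.806³ − 0.8260×0.6900³)/12 = 1.849×10^-2 in⁴
Effective length L_e = K·L = 0.7 × 177 = 123.9 in
P_cr = π²EI / L_e² = π² × 10500×10³ × 1.849×10^-2 / 123.9² = 124.8 lb

P_cr ≈ 0.125 kip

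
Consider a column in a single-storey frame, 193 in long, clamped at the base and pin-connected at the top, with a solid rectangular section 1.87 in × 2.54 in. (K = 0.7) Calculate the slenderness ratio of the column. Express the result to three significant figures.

λ ≈ 250

For a rectangle r_min = b/√12 = 1.87/√12 = 0.5398 in
L_e = K·L = 0.7 × 193 = 135.1 in
λ = L_e / r_min = 135.10 / 0.5398 = 250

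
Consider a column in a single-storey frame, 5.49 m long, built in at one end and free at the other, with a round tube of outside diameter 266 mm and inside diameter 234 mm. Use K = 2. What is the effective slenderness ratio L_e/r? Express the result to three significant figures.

λ ≈ 124

d_o = 266 mm, d_i = 234 mm
I = π(d_o⁴ − d_i⁴)/64 = π(266⁴ − 234.0⁴)/64 = 9.858×10^7 mm⁴
A = 1.257×10^4 mm²;  r_min = √(I/A) = √(9.858×10^7/1.257×10^4) = 88.57 mm
L_e = K·L = 2 × 5.49 m = 10.98 m = 10980 mm
λ = L_e / r_min = 10980 / 88.57 = 124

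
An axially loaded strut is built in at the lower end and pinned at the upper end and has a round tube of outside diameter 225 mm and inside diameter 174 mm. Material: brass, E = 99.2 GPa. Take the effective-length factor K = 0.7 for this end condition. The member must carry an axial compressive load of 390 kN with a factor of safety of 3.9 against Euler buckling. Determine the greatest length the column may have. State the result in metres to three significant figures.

d_o = 225 mm, d_i = 174 mm
I = π(d_o⁴ − d_i⁴)/64 = π(225⁴ − 174.0⁴)/64 = 8.081×10^7 mm⁴
I = 8.081×10^-5 m⁴
Required critical load P_cr = n·P = 3.9 × 390 = 1521 kN = 1.521×10^6 N
From P_cr = π²EI/(K·L)²:  L = (1/K)·√(π²EI/P_cr) = (1/0.7)·√(π²×9.92×10^10×8.081×10^-5/1.521×10^6)
L = 10.3 m

L_max ≈ 10.3 m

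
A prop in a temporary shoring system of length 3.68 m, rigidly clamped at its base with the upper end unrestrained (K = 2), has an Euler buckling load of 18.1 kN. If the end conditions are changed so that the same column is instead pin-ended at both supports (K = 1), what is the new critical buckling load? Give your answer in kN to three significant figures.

P_cr ∝ 1/K², so P_cr,new = P_cr,old × (K_old/K_new)² = 18.1 × (2/1)²
= 18.1 × 4.000 = 72.4 kN

P_cr ≈ 72.4 kN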